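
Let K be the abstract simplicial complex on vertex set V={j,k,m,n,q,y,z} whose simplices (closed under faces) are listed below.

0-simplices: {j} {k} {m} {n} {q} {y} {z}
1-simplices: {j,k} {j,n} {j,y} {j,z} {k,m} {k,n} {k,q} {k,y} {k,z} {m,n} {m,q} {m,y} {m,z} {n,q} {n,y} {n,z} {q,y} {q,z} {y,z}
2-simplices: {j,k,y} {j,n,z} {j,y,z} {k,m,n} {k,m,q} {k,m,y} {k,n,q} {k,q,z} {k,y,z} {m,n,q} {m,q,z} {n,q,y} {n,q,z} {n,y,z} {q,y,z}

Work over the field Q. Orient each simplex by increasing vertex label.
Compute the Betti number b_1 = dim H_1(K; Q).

b_1=0

n_0=7 n_1=19 n_2=15  [Q]
∂1: piv[jk,jn,jy,jz,km,kq] rk=6  ker:kn,ky,kz,mn,mq,my,mz,nq,ny,nz,qy,qz,yz
∂2: piv[jky,jnz,jyz,kmn,kmq,kmy,knq,kqz,kyz,mqz,nqy,nqz,nyz] rk=13  ker:mnq,qyz
b_1=(19−6)−13=0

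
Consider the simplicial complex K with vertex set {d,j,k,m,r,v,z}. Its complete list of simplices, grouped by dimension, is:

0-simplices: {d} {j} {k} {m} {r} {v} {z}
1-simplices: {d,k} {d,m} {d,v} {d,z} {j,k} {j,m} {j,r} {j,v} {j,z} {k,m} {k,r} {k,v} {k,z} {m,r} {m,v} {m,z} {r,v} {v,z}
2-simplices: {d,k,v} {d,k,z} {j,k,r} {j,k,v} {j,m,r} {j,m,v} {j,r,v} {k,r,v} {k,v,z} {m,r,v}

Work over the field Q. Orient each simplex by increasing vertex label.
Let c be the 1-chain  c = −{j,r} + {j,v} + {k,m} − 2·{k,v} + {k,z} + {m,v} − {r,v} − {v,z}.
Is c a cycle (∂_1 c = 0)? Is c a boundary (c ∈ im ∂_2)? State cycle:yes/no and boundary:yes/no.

n_0=7 n_1=18 n_2=10  [Q]
∂1: piv[dk,dm,dv,dz,jk,jr] rk=6  ker:jm,jv,jz,km,kr,kv,kz,mr,mv,mz,rv,vz
∂2: piv[dkv,dkz,jkr,jkv,jmr,jmv,jrv,kvz] rk=8  ker:krv,mrv
∂1c = 0
c vs im∂2: residual ≠ 0 ⇒ not boundary

cycle:yes boundary:no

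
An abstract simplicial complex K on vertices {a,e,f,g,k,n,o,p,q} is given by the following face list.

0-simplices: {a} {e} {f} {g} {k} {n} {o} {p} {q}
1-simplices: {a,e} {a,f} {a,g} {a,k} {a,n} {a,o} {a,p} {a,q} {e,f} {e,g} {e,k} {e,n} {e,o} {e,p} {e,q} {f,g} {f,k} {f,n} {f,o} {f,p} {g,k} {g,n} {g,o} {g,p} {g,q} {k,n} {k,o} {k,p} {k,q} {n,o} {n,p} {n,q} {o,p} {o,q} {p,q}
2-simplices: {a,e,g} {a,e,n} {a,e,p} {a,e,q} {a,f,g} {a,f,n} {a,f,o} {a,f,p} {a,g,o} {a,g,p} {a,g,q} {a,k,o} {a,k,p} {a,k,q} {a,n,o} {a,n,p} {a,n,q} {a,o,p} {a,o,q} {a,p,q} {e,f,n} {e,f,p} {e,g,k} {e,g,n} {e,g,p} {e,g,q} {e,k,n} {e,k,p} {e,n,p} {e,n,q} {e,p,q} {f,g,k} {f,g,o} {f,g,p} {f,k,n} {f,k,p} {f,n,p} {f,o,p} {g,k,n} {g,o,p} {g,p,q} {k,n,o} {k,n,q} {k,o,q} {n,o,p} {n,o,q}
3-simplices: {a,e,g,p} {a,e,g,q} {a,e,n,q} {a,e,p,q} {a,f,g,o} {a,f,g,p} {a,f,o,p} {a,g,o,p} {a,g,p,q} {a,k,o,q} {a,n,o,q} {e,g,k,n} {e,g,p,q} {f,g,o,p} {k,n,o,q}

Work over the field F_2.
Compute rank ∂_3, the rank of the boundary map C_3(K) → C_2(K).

n_0=9 n_1=35 n_2=46 n_3=15  [Z2]
∂1: piv[ae,af,ag,ak,an,ao,ap,aq] rk=8  ker:ef,eg,ek,en,eo,ep,eq,fg,fk,fn,fo,fp,gk,gn,go,gp,gq,kn,ko,kp,kq,no,np,nq,op,oq,pq
∂2: piv[aeg,aen,aep,aeq,afg,afn,afo,afp,ago,agp,agq,ako,akp,akq,ano,anp,anq,aop,aoq,apq,efn,egk,egn,ekn,ekp,fgk] rk=26  ker:efp,egp,egq,enp,enq,epq,fgo,fgp,fkn,fkp,fnp,fop,gkn,gop,gpq,kno,knq,koq,nop,noq
∂3: piv[aegp,aegq,aenq,aepq,afgo,afgp,afop,agop,agpq,akoq,anoq,egkn,knoq] rk=13  ker:egpq,fgop
rk∂_3=13

rank∂_3=13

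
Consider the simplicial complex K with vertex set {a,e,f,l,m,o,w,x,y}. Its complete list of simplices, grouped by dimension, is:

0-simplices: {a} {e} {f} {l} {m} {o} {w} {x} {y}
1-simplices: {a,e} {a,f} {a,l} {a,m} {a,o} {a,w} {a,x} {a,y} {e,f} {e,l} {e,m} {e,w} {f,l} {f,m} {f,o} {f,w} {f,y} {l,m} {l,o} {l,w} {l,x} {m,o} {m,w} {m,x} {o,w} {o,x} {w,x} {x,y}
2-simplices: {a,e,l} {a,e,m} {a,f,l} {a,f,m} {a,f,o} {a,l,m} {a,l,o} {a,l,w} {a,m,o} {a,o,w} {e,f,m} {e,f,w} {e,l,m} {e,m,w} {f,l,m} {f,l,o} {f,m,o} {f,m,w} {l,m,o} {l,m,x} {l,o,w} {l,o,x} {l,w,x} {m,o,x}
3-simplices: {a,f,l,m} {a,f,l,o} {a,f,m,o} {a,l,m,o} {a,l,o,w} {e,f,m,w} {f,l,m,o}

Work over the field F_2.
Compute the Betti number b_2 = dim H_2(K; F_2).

n_0=9 n_1=28 n_2=24 n_3=7  [Z2]
∂1: piv[ae,af,al,am,ao,aw,ax,ay] rk=8  ker:ef,el,em,ew,fl,fm,fo,fw,fy,lm,lo,lw,lx,mo,mw,mx,ow,ox,wx,xy
∂2: piv[ael,aem,afl,afm,afo,alm,alo,alw,amo,aow,efm,efw,emw,lmx,lox,lwx] rk=16  ker:elm,flm,flo,fmo,fmw,lmo,low,mox
∂3: piv[aflm,aflo,afmo,almo,alow,efmw] rk=6  ker:flmo
b_2=(24−16)−6=2

b_2=2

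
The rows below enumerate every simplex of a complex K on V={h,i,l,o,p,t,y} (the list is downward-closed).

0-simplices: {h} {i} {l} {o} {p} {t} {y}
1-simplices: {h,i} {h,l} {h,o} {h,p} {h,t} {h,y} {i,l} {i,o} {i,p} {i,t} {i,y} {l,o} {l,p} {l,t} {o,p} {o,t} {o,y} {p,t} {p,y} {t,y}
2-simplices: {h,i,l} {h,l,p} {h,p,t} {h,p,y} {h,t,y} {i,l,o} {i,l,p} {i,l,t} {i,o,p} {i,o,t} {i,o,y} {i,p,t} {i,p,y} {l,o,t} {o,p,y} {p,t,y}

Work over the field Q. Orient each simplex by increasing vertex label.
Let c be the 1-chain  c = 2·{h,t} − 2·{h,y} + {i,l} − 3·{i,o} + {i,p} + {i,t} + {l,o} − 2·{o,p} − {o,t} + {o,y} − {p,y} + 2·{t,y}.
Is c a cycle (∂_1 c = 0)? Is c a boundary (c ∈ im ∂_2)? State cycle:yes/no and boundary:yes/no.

n_0=7 n_1=20 n_2=16  [Q]
∂1: piv[hi,hl,ho,hp,ht,hy] rk=6  ker:il,io,ip,it,iy,lo,lp,lt,op,ot,oy,pt,py,ty
∂2: piv[hil,hlp,hpt,hpy,hty,ilo,ilp,ilt,iop,iot,ioy,ipt,ipy] rk=13  ker:lot,opy,pty
∂1c = 0
c vs im∂2: reduces to 0 ⇒ boundary

cycle:yes boundary:yes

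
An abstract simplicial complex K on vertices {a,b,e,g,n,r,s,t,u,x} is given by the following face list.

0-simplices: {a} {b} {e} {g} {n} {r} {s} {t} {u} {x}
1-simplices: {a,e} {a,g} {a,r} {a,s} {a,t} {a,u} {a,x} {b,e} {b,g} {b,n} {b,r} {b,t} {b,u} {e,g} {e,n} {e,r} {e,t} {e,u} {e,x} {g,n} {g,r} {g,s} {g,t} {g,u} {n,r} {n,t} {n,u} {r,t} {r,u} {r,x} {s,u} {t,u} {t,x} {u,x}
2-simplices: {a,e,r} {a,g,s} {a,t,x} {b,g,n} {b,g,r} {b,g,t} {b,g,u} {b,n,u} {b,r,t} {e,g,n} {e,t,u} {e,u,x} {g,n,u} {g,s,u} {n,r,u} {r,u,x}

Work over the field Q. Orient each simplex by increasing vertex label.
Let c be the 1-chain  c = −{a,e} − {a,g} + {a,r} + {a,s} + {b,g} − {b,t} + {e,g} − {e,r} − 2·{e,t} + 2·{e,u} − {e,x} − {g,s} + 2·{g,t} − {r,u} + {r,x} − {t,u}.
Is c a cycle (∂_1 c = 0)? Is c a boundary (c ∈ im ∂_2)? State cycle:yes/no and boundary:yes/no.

n_0=10 n_1=34 n_2=16  [Q]
∂1: piv[ae,ag,ar,as,at,au,ax,be,bn] rk=9  ker:bg,br,bt,bu,eg,en,er,et,eu,ex,gn,gr,gs,gt,gu,nr,nt,nu,rt,ru,rx,su,tu,tx,ux
∂2: piv[aer,ags,atx,bgn,bgr,bgt,bgu,bnu,brt,egn,etu,eux,gsu,nru,rux] rk=15  ker:gnu
∂1c = 0
c vs im∂2: residual ≠ 0 ⇒ not boundary

cycle:yes boundary:no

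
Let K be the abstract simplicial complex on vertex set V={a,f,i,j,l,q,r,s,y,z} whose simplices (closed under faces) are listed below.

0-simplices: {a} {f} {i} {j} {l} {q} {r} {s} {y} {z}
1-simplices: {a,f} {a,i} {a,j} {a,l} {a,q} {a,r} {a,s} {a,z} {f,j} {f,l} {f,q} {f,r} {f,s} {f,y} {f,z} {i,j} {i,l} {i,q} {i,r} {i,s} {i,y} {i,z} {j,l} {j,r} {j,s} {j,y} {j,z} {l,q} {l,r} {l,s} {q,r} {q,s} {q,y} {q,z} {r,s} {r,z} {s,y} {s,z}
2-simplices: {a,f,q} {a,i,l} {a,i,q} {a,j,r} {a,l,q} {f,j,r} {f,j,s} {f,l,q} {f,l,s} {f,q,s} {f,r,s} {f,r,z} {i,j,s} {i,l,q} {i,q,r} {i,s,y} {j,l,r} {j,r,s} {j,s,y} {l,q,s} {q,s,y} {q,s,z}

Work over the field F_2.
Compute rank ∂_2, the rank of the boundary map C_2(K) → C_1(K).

n_0=10 n_1=38 n_2=22  [Z2]
∂1: piv[af,ai,aj,al,aq,ar,as,az,fy] rk=9  ker:fj,fl,fq,fr,fs,fz,ij,il,iq,ir,is,iy,iz,jl,jr,js,jy,jz,lq,lr,ls,qr,qs,qy,qz,rs,rz,sy,sz
∂2: piv[afq,ail,aiq,ajr,alq,fjr,fjs,flq,fls,fqs,frs,frz,ijs,iqr,isy,jlr,jsy,qsy,qsz] rk=19  ker:ilq,jrs,lqs
rk∂_2=19

rank∂_2=19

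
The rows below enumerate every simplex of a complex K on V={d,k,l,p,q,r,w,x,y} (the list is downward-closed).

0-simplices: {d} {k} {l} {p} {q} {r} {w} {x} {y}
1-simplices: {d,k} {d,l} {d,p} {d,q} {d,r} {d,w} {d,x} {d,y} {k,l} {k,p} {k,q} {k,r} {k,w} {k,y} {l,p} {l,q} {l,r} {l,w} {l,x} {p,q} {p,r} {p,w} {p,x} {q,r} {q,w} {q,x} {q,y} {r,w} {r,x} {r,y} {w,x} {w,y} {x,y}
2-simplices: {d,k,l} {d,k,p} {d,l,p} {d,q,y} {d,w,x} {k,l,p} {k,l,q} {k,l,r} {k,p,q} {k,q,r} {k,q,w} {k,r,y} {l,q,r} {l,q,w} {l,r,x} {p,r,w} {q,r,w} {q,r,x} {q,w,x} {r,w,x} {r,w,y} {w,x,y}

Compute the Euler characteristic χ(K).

n_0=9 n_1=33 n_2=22
χ=+9−33+22=-2

χ(K)=-2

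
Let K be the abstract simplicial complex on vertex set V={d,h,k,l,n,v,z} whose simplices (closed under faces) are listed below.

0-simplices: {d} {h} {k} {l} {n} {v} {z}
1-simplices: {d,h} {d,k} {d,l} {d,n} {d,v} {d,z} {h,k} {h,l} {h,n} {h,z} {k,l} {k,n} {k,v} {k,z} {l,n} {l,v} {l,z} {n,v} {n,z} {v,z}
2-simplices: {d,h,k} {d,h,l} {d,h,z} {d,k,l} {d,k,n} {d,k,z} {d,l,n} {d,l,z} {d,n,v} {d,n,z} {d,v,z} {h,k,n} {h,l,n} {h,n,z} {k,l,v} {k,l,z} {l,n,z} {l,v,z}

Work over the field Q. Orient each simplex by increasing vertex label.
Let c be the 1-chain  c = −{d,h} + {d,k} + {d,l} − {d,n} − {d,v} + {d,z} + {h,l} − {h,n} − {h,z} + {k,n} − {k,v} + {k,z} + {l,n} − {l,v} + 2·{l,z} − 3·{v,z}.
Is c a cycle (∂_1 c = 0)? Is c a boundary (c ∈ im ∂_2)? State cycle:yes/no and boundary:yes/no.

cycle:yes boundary:yes

n_0=7 n_1=20 n_2=18  [Q]
∂1: piv[dh,dk,dl,dn,dv,dz] rk=6  ker:hk,hl,hn,hz,kl,kn,kv,kz,ln,lv,lz,nv,nz,vz
∂2: piv[dhk,dhl,dhz,dkl,dkn,dkz,dln,dlz,dnv,dnz,dvz,hkn,klv,lvz] rk=14  ker:hln,hnz,klz,lnz
∂1c = 0
c vs im∂2: reduces to 0 ⇒ boundary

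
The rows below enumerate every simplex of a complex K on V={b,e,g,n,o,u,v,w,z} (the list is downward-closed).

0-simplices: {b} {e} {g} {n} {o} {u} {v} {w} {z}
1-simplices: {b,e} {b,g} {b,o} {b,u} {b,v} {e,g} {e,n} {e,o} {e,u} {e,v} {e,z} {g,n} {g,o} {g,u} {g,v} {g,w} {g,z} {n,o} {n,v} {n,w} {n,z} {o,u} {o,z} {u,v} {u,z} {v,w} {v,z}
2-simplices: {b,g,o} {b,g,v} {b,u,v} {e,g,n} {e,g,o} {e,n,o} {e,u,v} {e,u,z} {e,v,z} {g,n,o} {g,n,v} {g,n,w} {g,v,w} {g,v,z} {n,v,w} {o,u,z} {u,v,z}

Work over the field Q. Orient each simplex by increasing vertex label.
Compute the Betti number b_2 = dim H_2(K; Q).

n_0=9 n_1=27 n_2=17  [Q]
∂1: piv[be,bg,bo,bu,bv,en,ez,gw] rk=8  ker:eg,eo,eu,ev,gn,go,gu,gv,gz,no,nv,nw,nz,ou,oz,uv,uz,vw,vz
∂2: piv[bgo,bgv,buv,egn,ego,eno,euv,euz,evz,gnv,gnw,gvw,gvz,ouz] rk=14  ker:gno,nvw,uvz
b_2=(17−14)−0=3

b_2=3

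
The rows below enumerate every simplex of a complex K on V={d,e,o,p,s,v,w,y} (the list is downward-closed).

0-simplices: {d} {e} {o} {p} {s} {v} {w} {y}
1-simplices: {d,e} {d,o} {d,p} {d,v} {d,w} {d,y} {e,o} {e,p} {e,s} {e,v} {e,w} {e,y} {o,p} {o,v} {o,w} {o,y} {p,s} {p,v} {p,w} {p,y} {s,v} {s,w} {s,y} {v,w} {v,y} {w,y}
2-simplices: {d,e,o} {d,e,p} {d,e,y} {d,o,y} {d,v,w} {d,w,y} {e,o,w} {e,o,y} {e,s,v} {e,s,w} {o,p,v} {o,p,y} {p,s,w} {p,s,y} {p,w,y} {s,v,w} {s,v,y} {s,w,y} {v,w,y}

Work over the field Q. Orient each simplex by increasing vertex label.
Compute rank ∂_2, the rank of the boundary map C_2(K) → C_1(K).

n_0=8 n_1=26 n_2=19  [Q]
∂1: piv[de,do,dp,dv,dw,dy,es] rk=7  ker:eo,ep,ev,ew,ey,op,ov,ow,oy,ps,pv,pw,py,sv,sw,sy,vw,vy,wy
∂2: piv[deo,dep,dey,doy,dvw,dwy,eow,esv,esw,opv,opy,psw,psy,pwy,svw,svy] rk=16  ker:eoy,swy,vwy
rk∂_2=16

rank∂_2=16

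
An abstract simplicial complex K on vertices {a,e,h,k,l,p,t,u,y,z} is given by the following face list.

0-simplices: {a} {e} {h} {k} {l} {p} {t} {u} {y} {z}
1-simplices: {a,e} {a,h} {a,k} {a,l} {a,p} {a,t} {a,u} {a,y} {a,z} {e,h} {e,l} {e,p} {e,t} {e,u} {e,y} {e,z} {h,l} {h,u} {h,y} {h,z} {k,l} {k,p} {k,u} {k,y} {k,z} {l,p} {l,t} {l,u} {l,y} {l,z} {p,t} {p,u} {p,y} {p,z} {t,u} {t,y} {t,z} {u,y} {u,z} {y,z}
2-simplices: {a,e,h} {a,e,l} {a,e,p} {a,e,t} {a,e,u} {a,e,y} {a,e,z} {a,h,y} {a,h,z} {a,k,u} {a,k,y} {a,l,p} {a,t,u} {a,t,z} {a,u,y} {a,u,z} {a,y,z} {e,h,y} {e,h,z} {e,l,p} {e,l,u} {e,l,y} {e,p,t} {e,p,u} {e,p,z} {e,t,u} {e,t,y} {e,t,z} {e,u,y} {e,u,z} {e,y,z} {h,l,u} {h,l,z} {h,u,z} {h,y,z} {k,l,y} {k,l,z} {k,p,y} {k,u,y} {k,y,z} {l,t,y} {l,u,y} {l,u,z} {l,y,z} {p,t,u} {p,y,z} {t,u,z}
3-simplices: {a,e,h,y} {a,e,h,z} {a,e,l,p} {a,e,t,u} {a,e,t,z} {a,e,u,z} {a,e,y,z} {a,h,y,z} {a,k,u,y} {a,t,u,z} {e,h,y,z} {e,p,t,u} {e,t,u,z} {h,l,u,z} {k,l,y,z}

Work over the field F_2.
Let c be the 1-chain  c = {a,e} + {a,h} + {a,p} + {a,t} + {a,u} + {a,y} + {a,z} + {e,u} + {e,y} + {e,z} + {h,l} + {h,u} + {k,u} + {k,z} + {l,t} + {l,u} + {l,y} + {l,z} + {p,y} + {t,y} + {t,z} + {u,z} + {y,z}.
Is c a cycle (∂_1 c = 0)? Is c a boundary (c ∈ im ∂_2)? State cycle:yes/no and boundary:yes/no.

n_0=10 n_1=40 n_2=47 n_3=15  [Z2]
∂1: piv[ae,ah,ak,al,ap,at,au,ay,az] rk=9  ker:eh,el,ep,et,eu,ey,ez,hl,hu,hy,hz,kl,kp,ku,ky,kz,lp,lt,lu,ly,lz,pt,pu,py,pz,tu,ty,tz,uy,uz,yz
∂2: piv[aeh,ael,aep,aet,aeu,aey,aez,ahy,ahz,aku,aky,alp,atu,atz,auy,auz,ayz,elu,ely,ept,epu,epz,ety,hlu,hlz,huz,kly,klz,kpy,lty,pyz] rk=31  ker:ehy,ehz,elp,etu,etz,euy,euz,eyz,hyz,kuy,kyz,luy,luz,lyz,ptu,tuz
∂3: piv[aehy,aehz,aelp,aetu,aetz,aeuz,aeyz,ahyz,akuy,atuz,eptu,hluz,klyz] rk=13  ker:ehyz,etuz
∂1c = {a} + {h} + {l} + {z}

cycle:no boundary:no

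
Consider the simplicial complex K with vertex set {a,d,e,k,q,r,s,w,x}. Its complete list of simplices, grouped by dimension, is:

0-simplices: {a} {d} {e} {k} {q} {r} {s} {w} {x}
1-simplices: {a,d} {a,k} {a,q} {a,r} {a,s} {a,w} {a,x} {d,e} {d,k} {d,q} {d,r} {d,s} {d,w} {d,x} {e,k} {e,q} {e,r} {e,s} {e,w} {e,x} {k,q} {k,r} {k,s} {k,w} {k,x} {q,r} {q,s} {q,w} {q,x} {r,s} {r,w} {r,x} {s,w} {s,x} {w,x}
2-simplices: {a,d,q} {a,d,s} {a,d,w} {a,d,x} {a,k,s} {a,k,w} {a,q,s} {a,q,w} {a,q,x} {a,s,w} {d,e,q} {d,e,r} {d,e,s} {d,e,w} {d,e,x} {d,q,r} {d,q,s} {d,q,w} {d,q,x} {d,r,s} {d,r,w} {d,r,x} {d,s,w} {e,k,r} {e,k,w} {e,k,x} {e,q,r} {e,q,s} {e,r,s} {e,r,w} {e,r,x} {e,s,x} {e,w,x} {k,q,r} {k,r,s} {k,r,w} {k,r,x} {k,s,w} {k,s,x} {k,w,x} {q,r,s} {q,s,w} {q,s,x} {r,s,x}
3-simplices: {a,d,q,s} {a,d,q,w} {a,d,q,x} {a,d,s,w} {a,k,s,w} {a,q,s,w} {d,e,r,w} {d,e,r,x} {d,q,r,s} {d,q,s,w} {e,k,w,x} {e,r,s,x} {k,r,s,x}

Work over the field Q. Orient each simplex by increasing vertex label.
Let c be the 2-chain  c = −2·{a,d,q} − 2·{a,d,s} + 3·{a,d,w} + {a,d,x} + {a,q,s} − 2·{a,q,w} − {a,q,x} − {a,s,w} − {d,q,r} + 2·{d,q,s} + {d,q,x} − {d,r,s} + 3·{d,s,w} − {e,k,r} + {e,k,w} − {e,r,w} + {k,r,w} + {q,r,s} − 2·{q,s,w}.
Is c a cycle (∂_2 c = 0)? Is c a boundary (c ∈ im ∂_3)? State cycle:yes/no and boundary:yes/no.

n_0=9 n_1=35 n_2=44 n_3=13  [Q]
∂1: piv[ad,ak,aq,ar,as,aw,ax,de] rk=8  ker:dk,dq,dr,ds,dw,dx,ek,eq,er,es,ew,ex,kq,kr,ks,kw,kx,qr,qs,qw,qx,rs,rw,rx,sw,sx,wx
∂2: piv[adq,ads,adw,adx,aks,akw,aqs,aqw,aqx,asw,deq,der,des,dew,dex,dqr,drs,drw,drx,ekr,ekw,ekx,esx,ewx,kqr] rk=25  ker:dqs,dqw,dqx,dsw,eqr,eqs,ers,erw,erx,krs,krw,krx,ksw,ksx,kwx,qrs,qsw,qsx,rsx
∂3: piv[adqs,adqw,adqx,adsw,aksw,aqsw,derw,derx,dqrs,ekwx,ersx,krsx] rk=12  ker:dqsw
∂2c = 0
c vs im∂3: residual ≠ 0 ⇒ not boundary

cycle:yes boundary:no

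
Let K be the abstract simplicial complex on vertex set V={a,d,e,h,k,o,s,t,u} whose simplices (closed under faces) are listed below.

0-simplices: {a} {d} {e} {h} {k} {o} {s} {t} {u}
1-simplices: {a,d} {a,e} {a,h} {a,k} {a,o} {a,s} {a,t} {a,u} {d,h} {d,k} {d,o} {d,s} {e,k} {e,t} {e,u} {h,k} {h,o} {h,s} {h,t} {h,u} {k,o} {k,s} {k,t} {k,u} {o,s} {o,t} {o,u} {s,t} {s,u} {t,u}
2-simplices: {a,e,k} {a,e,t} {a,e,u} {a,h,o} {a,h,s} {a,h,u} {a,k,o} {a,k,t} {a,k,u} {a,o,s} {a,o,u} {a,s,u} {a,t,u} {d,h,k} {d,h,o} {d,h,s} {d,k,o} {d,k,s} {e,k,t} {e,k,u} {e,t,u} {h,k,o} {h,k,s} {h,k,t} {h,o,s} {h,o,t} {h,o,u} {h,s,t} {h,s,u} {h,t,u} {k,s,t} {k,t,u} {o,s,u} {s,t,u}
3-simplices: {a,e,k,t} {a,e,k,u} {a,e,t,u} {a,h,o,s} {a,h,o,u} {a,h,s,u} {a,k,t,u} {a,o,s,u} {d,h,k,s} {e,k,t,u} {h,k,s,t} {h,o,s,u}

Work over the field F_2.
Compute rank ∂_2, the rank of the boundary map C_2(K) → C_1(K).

n_0=9 n_1=30 n_2=34 n_3=12  [Z2]
∂1: piv[ad,ae,ah,ak,ao,as,at,au] rk=8  ker:dh,dk,do,ds,ek,et,eu,hk,ho,hs,ht,hu,ko,ks,kt,ku,os,ot,ou,st,su,tu
∂2: piv[aek,aet,aeu,aho,ahs,ahu,ako,akt,aku,aos,aou,asu,atu,dhk,dho,dhs,dko,dks,hkt,hot,hst] rk=21  ker:ekt,eku,etu,hko,hks,hos,hou,hsu,htu,kst,ktu,osu,stu
∂3: piv[aekt,aeku,aetu,ahos,ahou,ahsu,aktu,aosu,dhks,hkst] rk=10  ker:ektu,hosu
rk∂_2=21

rank∂_2=21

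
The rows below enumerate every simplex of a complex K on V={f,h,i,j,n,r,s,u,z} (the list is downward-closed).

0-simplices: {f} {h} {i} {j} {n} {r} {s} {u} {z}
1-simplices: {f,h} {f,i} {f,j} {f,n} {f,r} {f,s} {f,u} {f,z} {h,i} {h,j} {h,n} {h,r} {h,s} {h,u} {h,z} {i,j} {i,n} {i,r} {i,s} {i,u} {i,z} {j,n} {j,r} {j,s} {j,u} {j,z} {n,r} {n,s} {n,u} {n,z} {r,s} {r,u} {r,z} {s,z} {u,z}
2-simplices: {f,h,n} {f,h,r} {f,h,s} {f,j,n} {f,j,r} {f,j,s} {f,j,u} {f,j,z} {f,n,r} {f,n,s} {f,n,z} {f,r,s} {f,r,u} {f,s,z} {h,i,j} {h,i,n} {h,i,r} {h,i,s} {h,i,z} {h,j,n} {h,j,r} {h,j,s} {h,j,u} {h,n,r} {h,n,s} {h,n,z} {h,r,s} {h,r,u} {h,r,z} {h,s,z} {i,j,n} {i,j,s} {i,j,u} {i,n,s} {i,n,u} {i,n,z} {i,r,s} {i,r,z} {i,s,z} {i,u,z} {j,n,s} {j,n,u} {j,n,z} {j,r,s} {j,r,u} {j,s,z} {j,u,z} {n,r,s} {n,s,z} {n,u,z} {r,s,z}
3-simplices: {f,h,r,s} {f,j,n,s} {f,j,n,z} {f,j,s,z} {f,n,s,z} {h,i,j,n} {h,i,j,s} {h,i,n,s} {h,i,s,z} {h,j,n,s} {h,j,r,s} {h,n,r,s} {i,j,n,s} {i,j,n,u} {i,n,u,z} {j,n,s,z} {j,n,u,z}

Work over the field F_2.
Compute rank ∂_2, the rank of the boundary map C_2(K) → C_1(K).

n_0=9 n_1=35 n_2=51 n_3=17  [Z2]
∂1: piv[fh,fi,fj,fn,fr,fs,fu,fz] rk=8  ker:hi,hj,hn,hr,hs,hu,hz,ij,in,ir,is,iu,iz,jn,jr,js,ju,jz,nr,ns,nu,nz,rs,ru,rz,sz,uz
∂2: piv[fhn,fhr,fhs,fjn,fjr,fjs,fju,fjz,fnr,fns,fnz,frs,fru,fsz,hij,hin,hir,his,hiz,hjn,hju,hnz,hrz,iju,inu,iuz] rk=26  ker:hjr,hjs,hnr,hns,hrs,hru,hsz,ijn,ijs,ins,inz,irs,irz,isz,jns,jnu,jnz,jrs,jru,jsz,juz,nrs,nsz,nuz,rsz
∂3: piv[fhrs,fjns,fjnz,fjsz,fnsz,hijn,hijs,hins,hisz,hjns,hjrs,hnrs,ijnu,inuz,jnuz] rk=15  ker:ijns,jnsz
rk∂_2=26

rank∂_2=26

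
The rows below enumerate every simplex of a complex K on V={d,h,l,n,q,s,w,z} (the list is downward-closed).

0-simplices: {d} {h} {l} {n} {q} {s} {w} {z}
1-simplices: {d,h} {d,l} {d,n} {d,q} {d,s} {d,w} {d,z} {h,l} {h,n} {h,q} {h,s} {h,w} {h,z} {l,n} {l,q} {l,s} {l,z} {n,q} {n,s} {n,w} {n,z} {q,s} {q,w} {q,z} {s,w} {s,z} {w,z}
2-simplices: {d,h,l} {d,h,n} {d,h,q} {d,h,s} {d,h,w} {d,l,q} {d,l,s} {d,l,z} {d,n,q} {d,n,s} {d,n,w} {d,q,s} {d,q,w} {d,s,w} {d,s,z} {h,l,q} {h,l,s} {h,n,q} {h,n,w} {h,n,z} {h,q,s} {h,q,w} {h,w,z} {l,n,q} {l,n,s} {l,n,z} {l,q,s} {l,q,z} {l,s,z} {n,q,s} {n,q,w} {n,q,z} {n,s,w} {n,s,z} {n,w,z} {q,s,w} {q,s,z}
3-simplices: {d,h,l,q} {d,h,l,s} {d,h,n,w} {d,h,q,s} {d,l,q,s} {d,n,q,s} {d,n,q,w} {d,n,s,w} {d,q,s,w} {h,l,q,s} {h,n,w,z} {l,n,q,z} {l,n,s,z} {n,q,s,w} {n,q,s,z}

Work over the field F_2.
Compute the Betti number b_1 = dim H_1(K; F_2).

b_1=0

n_0=8 n_1=27 n_2=37 n_3=15  [Z2]
∂1: piv[dh,dl,dn,dq,ds,dw,dz] rk=7  ker:hl,hn,hq,hs,hw,hz,ln,lq,ls,lz,nq,ns,nw,nz,qs,qw,qz,sw,sz,wz
∂2: piv[dhl,dhn,dhq,dhs,dhw,dlq,dls,dlz,dnq,dns,dnw,dqs,dqw,dsw,dsz,hnz,hwz,lnq,lnz,lqz] rk=20  ker:hlq,hls,hnq,hnw,hqs,hqw,lns,lqs,lsz,nqs,nqw,nqz,nsw,nsz,nwz,qsw,qsz
∂3: piv[dhlq,dhls,dhnw,dhqs,dlqs,dnqs,dnqw,dnsw,dqsw,hnwz,lnqz,lnsz,nqsz] rk=13  ker:hlqs,nqsw
b_1=(27−7)−20=0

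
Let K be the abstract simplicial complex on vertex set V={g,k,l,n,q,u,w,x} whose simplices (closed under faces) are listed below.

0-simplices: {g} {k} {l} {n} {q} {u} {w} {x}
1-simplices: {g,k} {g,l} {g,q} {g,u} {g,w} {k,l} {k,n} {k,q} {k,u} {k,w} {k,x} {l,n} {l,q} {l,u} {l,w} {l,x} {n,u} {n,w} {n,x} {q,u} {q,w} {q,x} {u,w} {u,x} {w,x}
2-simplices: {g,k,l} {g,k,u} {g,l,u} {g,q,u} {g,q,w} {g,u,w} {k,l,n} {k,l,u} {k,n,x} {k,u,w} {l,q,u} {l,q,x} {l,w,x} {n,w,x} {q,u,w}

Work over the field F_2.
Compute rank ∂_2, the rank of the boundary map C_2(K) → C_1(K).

n_0=8 n_1=25 n_2=15  [Z2]
∂1: piv[gk,gl,gq,gu,gw,kn,kx] rk=7  ker:kl,kq,ku,kw,ln,lq,lu,lw,lx,nu,nw,nx,qu,qw,qx,uw,ux,wx
∂2: piv[gkl,gku,glu,gqu,gqw,guw,kln,knx,kuw,lqu,lqx,lwx,nwx] rk=13  ker:klu,quw
rk∂_2=13

rank∂_2=13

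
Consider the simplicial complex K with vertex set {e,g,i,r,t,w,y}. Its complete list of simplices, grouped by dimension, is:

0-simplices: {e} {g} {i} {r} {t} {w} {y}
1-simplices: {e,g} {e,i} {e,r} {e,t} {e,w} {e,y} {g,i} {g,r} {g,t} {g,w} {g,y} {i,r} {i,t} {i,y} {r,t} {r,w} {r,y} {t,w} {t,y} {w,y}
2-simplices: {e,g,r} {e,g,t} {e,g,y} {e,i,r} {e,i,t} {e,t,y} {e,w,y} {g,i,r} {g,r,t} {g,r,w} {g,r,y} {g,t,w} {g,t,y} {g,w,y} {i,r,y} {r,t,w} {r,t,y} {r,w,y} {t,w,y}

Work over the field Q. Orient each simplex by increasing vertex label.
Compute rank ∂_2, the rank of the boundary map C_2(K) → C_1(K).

n_0=7 n_1=20 n_2=19  [Q]
∂1: piv[eg,ei,er,et,ew,ey] rk=6  ker:gi,gr,gt,gw,gy,ir,it,iy,rt,rw,ry,tw,ty,wy
∂2: piv[egr,egt,egy,eir,eit,ety,ewy,gir,grt,grw,gry,gtw,gwy,iry] rk=14  ker:gty,rtw,rty,rwy,twy
rk∂_2=14

rank∂_2=14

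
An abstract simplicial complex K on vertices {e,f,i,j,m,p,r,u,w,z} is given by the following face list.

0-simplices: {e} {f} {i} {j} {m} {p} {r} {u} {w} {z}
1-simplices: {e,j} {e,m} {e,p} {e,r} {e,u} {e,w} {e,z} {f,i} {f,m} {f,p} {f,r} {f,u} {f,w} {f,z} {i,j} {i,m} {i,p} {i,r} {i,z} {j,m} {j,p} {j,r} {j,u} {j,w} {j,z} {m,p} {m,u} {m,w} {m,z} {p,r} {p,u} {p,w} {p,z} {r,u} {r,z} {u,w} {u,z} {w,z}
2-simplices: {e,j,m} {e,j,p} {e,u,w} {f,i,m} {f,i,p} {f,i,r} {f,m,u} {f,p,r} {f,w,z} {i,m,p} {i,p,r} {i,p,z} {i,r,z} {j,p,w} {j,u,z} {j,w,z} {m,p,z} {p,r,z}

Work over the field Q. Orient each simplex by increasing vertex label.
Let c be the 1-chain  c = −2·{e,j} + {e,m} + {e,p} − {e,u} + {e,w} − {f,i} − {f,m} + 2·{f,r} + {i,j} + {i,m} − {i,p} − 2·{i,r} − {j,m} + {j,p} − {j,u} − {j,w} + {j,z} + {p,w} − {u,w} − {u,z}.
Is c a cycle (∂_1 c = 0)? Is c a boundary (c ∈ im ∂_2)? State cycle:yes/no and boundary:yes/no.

cycle:yes boundary:no

n_0=10 n_1=38 n_2=18  [Q]
∂1: piv[ej,em,ep,er,eu,ew,ez,fi,fm] rk=9  ker:fp,fr,fu,fw,fz,ij,im,ip,ir,iz,jm,jp,jr,ju,jw,jz,mp,mu,mw,mz,pr,pu,pw,pz,ru,rz,uw,uz,wz
∂2: piv[ejm,ejp,euw,fim,fip,fir,fmu,fpr,fwz,imp,ipz,irz,jpw,juz,jwz,mpz] rk=16  ker:ipr,prz
∂1c = 0
c vs im∂2: residual ≠ 0 ⇒ not boundary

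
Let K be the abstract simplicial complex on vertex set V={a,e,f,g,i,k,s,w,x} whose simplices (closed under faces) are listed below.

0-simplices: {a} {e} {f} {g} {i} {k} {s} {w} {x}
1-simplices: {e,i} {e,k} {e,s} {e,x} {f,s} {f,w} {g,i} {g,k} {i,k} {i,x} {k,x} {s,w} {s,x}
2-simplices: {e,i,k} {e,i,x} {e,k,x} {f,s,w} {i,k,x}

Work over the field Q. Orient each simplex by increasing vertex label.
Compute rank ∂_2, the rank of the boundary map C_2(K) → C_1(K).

rank∂_2=4

n_0=9 n_1=13 n_2=5  [Q]
∂1: piv[ei,ek,es,ex,fs,fw,gi] rk=7  ker:gk,ik,ix,kx,sw,sx
∂2: piv[eik,eix,ekx,fsw] rk=4  ker:ikx
rk∂_2=4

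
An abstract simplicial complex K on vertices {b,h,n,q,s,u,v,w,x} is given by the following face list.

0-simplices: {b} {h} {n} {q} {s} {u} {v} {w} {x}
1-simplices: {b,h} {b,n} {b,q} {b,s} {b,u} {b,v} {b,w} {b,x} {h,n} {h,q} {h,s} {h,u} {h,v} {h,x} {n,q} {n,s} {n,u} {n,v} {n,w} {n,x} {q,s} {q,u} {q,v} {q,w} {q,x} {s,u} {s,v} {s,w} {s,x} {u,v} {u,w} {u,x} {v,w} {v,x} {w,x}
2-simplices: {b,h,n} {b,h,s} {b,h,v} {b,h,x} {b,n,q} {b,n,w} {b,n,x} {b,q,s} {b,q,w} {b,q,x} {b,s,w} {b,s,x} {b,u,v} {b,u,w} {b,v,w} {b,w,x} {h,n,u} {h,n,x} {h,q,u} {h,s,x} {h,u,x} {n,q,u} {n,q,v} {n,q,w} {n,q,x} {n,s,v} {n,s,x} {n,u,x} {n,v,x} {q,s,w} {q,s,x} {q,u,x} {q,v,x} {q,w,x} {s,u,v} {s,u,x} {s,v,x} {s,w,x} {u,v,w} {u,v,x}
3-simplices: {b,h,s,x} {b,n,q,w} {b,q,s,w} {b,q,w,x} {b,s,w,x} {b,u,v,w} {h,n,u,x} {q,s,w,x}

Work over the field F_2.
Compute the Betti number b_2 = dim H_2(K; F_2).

n_0=9 n_1=35 n_2=40 n_3=8  [Z2]
∂1: piv[bh,bn,bq,bs,bu,bv,bw,bx] rk=8  ker:hn,hq,hs,hu,hv,hx,nq,ns,nu,nv,nw,nx,qs,qu,qv,qw,qx,su,sv,sw,sx,uv,uw,ux,vw,vx,wx
∂2: piv[bhn,bhs,bhv,bhx,bnq,bnw,bnx,bqs,bqw,bqx,bsw,bsx,buv,buw,bvw,bwx,hnu,hqu,hux,nqu,nqv,nsv,nsx,nvx,suv,sux] rk=26  ker:hnx,hsx,nqw,nqx,nux,qsw,qsx,qux,qvx,qwx,svx,swx,uvw,uvx
∂3: piv[bhsx,bnqw,bqsw,bqwx,bswx,buvw,hnux,qswx] rk=8
b_2=(40−26)−8=6

b_2=6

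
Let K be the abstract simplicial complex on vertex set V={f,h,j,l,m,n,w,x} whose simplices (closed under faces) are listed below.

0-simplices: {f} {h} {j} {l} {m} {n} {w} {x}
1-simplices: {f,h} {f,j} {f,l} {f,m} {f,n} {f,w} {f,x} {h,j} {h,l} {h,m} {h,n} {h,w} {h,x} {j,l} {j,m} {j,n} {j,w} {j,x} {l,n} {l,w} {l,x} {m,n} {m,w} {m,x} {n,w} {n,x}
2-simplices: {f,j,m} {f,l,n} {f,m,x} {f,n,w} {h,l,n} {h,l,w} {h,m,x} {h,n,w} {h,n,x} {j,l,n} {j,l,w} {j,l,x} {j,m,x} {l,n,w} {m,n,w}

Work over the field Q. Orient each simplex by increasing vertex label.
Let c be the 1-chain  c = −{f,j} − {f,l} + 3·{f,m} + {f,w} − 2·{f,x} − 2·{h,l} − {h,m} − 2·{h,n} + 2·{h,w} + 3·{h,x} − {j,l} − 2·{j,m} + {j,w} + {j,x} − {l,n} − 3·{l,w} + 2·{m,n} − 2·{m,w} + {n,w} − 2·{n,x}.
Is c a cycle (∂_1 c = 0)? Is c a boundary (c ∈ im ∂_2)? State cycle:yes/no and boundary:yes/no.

n_0=8 n_1=26 n_2=15  [Q]
∂1: piv[fh,fj,fl,fm,fn,fw,fx] rk=7  ker:hj,hl,hm,hn,hw,hx,jl,jm,jn,jw,jx,ln,lw,lx,mn,mw,mx,nw,nx
∂2: piv[fjm,fln,fmx,fnw,hln,hlw,hmx,hnw,hnx,jln,jlw,jlx,jmx,mnw] rk=14  ker:lnw
∂1c = 0
c vs im∂2: reduces to 0 ⇒ boundary

cycle:yes boundary:yes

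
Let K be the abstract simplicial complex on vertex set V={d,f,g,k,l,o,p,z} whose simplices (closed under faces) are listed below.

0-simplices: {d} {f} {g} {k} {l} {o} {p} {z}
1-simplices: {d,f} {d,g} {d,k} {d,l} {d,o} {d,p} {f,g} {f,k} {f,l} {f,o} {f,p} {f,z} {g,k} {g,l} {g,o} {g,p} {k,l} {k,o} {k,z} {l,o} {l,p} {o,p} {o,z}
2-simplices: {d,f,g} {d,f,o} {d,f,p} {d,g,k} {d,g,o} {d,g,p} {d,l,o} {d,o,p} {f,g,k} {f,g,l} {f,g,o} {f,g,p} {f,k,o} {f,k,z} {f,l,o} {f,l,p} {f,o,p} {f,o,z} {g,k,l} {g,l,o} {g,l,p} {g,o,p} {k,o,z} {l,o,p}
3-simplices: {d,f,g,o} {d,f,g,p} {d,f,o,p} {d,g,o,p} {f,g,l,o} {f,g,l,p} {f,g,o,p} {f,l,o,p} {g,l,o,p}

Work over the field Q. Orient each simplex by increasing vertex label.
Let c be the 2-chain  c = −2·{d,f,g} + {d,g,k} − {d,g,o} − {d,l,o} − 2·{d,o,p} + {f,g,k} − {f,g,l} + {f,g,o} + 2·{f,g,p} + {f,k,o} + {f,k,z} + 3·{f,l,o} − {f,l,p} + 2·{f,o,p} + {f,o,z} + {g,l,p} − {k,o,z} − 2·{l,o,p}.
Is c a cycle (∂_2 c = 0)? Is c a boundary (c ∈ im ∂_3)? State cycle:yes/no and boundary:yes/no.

n_0=8 n_1=23 n_2=24 n_3=9  [Q]
∂1: piv[df,dg,dk,dl,do,dp,fz] rk=7  ker:fg,fk,fl,fo,fp,gk,gl,go,gp,kl,ko,kz,lo,lp,op,oz
∂2: piv[dfg,dfo,dfp,dgk,dgo,dgp,dlo,dop,fgk,fgl,fko,fkz,flo,flp,foz,gkl] rk=16  ker:fgo,fgp,fop,glo,glp,gop,koz,lop
∂3: piv[dfgo,dfgp,dfop,dgop,fglo,fglp,flop] rk=7  ker:fgop,glop
∂2c = −2·{d,f} + 2·{d,g} − {d,k} − {d,l} + 2·{d,p} + {f,g} + {f,k} + 3·{f,l} − 2·{f,o} − 3·{f,p} − 2·{f,z} + 2·{g,k} + {g,p} + 2·{k,z} + 2·{l,p} − 2·{o,p}

cycle:no boundary:no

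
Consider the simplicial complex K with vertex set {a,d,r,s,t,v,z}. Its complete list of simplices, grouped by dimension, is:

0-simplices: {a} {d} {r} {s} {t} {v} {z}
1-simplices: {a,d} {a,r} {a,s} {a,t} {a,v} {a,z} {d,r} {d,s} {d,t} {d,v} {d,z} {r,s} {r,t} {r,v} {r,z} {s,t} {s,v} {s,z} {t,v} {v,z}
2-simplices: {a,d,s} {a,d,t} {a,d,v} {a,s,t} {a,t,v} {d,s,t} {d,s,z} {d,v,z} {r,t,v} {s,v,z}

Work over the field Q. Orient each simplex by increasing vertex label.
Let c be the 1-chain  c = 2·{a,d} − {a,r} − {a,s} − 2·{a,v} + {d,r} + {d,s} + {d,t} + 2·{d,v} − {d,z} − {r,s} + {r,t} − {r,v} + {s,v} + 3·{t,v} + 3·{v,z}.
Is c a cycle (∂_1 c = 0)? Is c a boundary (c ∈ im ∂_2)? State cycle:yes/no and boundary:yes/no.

cycle:no boundary:no

n_0=7 n_1=20 n_2=10  [Q]
∂1: piv[ad,ar,as,at,av,az] rk=6  ker:dr,ds,dt,dv,dz,rs,rt,rv,rz,st,sv,sz,tv,vz
∂2: piv[ads,adt,adv,ast,atv,dsz,dvz,rtv,svz] rk=9  ker:dst
∂1c = 2·{a} − 2·{d} + {r} − 2·{s} − {t} + 2·{z}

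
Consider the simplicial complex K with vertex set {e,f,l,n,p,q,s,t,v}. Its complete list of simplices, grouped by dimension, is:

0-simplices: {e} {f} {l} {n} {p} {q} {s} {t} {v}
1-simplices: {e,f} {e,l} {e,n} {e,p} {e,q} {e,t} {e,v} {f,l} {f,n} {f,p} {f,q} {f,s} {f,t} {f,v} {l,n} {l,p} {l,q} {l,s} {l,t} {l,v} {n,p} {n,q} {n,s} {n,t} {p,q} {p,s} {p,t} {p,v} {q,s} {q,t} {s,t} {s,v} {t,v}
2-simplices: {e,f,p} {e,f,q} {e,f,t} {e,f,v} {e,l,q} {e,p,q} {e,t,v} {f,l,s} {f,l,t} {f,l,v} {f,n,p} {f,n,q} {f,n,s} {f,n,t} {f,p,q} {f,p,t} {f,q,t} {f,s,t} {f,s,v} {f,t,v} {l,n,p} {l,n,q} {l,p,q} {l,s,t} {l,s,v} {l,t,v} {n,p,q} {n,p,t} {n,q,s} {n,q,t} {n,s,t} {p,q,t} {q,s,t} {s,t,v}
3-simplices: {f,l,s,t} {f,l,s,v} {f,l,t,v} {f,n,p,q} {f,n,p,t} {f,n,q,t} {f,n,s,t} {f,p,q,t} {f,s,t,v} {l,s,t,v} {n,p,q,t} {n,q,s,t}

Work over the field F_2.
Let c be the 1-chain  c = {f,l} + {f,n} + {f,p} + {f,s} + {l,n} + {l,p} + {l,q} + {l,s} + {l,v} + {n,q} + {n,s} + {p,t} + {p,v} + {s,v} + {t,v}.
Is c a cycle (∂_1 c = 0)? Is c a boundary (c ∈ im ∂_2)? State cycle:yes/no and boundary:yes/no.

cycle:yes boundary:no

n_0=9 n_1=33 n_2=34 n_3=12  [Z2]
∂1: piv[ef,el,en,ep,eq,et,ev,fs] rk=8  ker:fl,fn,fp,fq,ft,fv,ln,lp,lq,ls,lt,lv,np,nq,ns,nt,pq,ps,pt,pv,qs,qt,st,sv,tv
∂2: piv[efp,efq,eft,efv,elq,epq,etv,fls,flt,flv,fnp,fnq,fns,fnt,fpt,fqt,fst,fsv,lnp,lnq,nqs] rk=21  ker:fpq,ftv,lpq,lst,lsv,ltv,npq,npt,nqt,nst,pqt,qst,stv
∂3: piv[flst,flsv,fltv,fnpq,fnpt,fnqt,fnst,fpqt,fstv,nqst] rk=10  ker:lstv,npqt
∂1c = 0
c vs im∂2: residual ≠ 0 ⇒ not boundary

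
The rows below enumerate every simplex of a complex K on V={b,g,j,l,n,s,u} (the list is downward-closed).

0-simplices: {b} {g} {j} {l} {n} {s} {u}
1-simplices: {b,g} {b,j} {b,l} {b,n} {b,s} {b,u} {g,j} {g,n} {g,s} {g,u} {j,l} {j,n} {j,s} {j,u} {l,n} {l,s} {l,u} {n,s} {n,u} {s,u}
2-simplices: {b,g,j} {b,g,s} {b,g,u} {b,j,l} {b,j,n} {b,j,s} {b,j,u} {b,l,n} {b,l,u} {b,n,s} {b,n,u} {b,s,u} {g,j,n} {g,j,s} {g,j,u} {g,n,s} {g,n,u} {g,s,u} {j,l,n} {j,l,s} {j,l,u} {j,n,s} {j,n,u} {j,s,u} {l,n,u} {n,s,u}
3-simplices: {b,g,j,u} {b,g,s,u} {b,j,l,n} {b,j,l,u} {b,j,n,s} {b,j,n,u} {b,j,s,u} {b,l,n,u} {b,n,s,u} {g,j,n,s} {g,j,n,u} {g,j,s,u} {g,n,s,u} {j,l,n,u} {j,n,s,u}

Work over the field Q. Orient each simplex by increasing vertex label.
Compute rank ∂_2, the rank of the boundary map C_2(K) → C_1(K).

rank∂_2=14

n_0=7 n_1=20 n_2=26 n_3=15  [Q]
∂1: piv[bg,bj,bl,bn,bs,bu] rk=6  ker:gj,gn,gs,gu,jl,jn,js,ju,ln,ls,lu,ns,nu,su
∂2: piv[bgj,bgs,bgu,bjl,bjn,bjs,bju,bln,blu,bns,bnu,bsu,gjn,jls] rk=14  ker:gjs,gju,gns,gnu,gsu,jln,jlu,jns,jnu,jsu,lnu,nsu
∂3: piv[bgju,bgsu,bjln,bjlu,bjns,bjnu,bjsu,blnu,bnsu,gjns,gjnu,gjsu] rk=12  ker:gnsu,jlnu,jnsu
rk∂_2=14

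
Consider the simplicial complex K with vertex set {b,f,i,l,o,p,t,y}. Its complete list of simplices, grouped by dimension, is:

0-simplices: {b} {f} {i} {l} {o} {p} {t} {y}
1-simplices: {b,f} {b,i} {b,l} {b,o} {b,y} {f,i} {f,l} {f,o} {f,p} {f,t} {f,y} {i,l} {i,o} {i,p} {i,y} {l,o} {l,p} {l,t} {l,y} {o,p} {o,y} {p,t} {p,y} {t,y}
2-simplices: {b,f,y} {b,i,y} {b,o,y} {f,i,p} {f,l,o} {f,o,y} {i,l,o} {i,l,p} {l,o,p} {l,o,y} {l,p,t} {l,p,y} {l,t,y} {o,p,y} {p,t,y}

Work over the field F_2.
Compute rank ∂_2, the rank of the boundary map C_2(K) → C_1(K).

n_0=8 n_1=24 n_2=15  [Z2]
∂1: piv[bf,bi,bl,bo,by,fp,ft] rk=7  ker:fi,fl,fo,fy,il,io,ip,iy,lo,lp,lt,ly,op,oy,pt,py,ty
∂2: piv[bfy,biy,boy,fip,flo,foy,ilo,ilp,lop,loy,lpt,lpy,lty] rk=13  ker:opy,pty
rk∂_2=13

rank∂_2=13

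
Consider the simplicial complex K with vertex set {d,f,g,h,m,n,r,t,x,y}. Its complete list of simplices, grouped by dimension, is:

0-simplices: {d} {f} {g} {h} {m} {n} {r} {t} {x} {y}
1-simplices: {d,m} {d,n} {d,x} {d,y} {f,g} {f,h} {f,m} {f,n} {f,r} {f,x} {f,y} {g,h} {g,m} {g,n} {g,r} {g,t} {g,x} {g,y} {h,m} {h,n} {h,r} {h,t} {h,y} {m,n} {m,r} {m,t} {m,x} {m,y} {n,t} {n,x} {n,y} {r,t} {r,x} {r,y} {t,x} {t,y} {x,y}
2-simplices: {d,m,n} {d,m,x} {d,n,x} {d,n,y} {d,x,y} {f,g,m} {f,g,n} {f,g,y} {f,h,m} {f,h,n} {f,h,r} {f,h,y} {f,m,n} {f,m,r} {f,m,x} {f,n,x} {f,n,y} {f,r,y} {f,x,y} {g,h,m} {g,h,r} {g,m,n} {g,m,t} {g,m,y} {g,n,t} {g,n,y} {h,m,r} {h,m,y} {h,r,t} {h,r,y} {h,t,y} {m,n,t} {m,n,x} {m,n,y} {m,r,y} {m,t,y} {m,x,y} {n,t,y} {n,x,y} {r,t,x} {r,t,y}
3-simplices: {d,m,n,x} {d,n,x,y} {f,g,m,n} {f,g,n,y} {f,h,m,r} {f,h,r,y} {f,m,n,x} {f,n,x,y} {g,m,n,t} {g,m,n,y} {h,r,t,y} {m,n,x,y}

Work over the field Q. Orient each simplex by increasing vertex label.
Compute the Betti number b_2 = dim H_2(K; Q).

n_0=10 n_1=37 n_2=41 n_3=12  [Q]
∂1: piv[dm,dn,dx,dy,fg,fh,fm,fr,gt] rk=9  ker:fn,fx,fy,gh,gm,gn,gr,gx,gy,hm,hn,hr,ht,hy,mn,mr,mt,mx,my,nt,nx,ny,rt,rx,ry,tx,ty,xy
∂2: piv[dmn,dmx,dnx,dny,dxy,fgm,fgn,fgy,fhm,fhn,fhr,fhy,fmn,fmr,fmx,fny,fry,ghm,ghr,gmt,gmy,gnt,hrt,hty,mty,rtx] rk=26  ker:fnx,fxy,gmn,gny,hmr,hmy,hry,mnt,mnx,mny,mry,mxy,nty,nxy,rty
∂3: piv[dmnx,dnxy,fgmn,fgny,fhmr,fhry,fmnx,fnxy,gmnt,gmny,hrty,mnxy] rk=12
b_2=(41−26)−12=3

b_2=3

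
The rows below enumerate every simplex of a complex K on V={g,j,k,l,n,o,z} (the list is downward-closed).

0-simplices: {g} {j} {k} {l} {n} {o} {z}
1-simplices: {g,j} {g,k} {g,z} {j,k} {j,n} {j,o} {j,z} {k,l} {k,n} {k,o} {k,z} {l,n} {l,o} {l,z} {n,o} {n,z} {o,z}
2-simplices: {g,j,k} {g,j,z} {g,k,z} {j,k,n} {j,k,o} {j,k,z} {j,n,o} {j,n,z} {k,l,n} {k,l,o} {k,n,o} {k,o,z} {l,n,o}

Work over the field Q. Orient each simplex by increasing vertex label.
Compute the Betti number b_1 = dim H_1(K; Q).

n_0=7 n_1=17 n_2=13  [Q]
∂1: piv[gj,gk,gz,jn,jo,kl] rk=6  ker:jk,jz,kn,ko,kz,ln,lo,lz,no,nz,oz
∂2: piv[gjk,gjz,gkz,jkn,jko,jno,jnz,kln,klo,koz] rk=10  ker:jkz,kno,lno
b_1=(17−6)−10=1

b_1=1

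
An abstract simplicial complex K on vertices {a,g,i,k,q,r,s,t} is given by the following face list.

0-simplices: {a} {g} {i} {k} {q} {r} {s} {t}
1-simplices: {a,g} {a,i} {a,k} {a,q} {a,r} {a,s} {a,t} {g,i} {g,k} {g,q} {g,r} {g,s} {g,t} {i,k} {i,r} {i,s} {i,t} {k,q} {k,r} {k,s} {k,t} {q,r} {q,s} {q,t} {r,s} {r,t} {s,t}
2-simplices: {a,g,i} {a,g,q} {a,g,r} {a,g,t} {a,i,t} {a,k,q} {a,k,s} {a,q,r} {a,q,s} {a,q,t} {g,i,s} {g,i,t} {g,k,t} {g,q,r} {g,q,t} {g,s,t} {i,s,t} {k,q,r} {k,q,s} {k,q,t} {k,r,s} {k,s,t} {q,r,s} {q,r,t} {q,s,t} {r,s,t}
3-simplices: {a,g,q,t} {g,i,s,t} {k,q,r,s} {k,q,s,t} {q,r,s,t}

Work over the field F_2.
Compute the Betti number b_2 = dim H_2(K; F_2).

n_0=8 n_1=27 n_2=26 n_3=5  [Z2]
∂1: piv[ag,ai,ak,aq,ar,as,at] rk=7  ker:gi,gk,gq,gr,gs,gt,ik,ir,is,it,kq,kr,ks,kt,qr,qs,qt,rs,rt,st
∂2: piv[agi,agq,agr,agt,ait,akq,aks,aqr,aqs,aqt,gis,gkt,gst,kqr,kqt,krs,kst,qrt] rk=18  ker:git,gqr,gqt,ist,kqs,qrs,qst,rst
∂3: piv[agqt,gist,kqrs,kqst,qrst] rk=5
b_2=(26−18)−5=3

b_2=3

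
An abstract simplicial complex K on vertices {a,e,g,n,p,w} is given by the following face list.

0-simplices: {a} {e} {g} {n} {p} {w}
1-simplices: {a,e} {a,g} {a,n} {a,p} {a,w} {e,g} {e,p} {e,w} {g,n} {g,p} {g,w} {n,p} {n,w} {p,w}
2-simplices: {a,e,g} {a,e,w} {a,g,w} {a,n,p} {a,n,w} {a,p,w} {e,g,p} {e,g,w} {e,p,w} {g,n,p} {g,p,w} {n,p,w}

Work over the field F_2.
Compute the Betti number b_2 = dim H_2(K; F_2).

n_0=6 n_1=14 n_2=12  [Z2]
∂1: piv[ae,ag,an,ap,aw] rk=5  ker:eg,ep,ew,gn,gp,gw,np,nw,pw
∂2: piv[aeg,aew,agw,anp,anw,apw,egp,epw,gnp] rk=9  ker:egw,gpw,npw
b_2=(12−9)−0=3

b_2=3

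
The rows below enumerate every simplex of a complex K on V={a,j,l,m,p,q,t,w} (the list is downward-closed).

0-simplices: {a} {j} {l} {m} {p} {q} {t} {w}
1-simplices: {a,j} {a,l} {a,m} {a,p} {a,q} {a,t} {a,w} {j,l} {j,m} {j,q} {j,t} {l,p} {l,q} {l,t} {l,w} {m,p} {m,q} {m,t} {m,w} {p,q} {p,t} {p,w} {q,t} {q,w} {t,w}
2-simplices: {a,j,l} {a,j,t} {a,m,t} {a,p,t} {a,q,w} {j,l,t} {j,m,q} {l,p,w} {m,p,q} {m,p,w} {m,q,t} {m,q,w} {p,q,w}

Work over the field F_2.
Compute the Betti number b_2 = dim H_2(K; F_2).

b_2=1

n_0=8 n_1=25 n_2=13  [Z2]
∂1: piv[aj,al,am,ap,aq,at,aw] rk=7  ker:jl,jm,jq,jt,lp,lq,lt,lw,mp,mq,mt,mw,pq,pt,pw,qt,qw,tw
∂2: piv[ajl,ajt,amt,apt,aqw,jlt,jmq,lpw,mpq,mpw,mqt,mqw] rk=12  ker:pqw
b_2=(13−12)−0=1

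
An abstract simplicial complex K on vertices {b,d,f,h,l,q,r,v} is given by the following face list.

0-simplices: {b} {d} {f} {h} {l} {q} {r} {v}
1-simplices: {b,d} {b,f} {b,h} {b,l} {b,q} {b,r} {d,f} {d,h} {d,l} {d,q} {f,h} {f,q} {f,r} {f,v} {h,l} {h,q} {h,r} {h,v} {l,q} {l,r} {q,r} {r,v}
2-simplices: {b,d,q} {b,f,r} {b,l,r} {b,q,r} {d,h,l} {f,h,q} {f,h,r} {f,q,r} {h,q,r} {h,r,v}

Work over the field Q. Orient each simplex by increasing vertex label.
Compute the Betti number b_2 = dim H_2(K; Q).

b_2=1

n_0=8 n_1=22 n_2=10  [Q]
∂1: piv[bd,bf,bh,bl,bq,br,fv] rk=7  ker:df,dh,dl,dq,fh,fq,fr,hl,hq,hr,hv,lq,lr,qr,rv
∂2: piv[bdq,bfr,blr,bqr,dhl,fhq,fhr,fqr,hrv] rk=9  ker:hqr
b_2=(10−9)−0=1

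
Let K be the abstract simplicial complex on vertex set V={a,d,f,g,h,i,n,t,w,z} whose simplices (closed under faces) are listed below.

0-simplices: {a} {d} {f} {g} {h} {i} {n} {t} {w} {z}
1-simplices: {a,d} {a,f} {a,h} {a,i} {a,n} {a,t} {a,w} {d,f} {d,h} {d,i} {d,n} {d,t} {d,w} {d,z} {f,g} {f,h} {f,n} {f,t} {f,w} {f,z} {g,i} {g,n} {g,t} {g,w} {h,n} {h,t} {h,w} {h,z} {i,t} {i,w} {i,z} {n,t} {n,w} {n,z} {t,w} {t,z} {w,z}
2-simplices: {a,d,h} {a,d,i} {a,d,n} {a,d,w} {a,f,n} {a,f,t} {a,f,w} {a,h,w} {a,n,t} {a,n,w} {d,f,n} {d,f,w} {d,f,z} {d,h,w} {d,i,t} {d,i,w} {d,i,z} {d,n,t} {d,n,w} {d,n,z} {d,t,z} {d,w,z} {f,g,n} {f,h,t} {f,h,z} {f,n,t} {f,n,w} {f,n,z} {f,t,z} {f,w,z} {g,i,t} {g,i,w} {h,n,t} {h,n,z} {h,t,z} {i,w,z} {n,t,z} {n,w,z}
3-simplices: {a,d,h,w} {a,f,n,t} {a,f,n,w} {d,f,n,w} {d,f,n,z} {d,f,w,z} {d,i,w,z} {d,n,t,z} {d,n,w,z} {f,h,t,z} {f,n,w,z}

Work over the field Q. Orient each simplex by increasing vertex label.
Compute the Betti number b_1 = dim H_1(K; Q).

n_0=10 n_1=37 n_2=38 n_3=11  [Q]
∂1: piv[ad,af,ah,ai,an,at,aw,dz,fg] rk=9  ker:df,dh,di,dn,dt,dw,fh,fn,ft,fw,fz,gi,gn,gt,gw,hn,ht,hw,hz,it,iw,iz,nt,nw,nz,tw,tz,wz
∂2: piv[adh,adi,adn,adw,afn,aft,afw,ahw,ant,anw,dfn,dfz,dit,diw,diz,dnt,dnz,dtz,dwz,fgn,fht,fhz,git,giw,hnt] rk=25  ker:dfw,dhw,dnw,fnt,fnw,fnz,ftz,fwz,hnz,htz,iwz,ntz,nwz
∂3: piv[adhw,afnt,afnw,dfnw,dfnz,dfwz,diwz,dntz,dnwz,fhtz] rk=10  ker:fnwz
b_1=(37−9)−25=3

b_1=3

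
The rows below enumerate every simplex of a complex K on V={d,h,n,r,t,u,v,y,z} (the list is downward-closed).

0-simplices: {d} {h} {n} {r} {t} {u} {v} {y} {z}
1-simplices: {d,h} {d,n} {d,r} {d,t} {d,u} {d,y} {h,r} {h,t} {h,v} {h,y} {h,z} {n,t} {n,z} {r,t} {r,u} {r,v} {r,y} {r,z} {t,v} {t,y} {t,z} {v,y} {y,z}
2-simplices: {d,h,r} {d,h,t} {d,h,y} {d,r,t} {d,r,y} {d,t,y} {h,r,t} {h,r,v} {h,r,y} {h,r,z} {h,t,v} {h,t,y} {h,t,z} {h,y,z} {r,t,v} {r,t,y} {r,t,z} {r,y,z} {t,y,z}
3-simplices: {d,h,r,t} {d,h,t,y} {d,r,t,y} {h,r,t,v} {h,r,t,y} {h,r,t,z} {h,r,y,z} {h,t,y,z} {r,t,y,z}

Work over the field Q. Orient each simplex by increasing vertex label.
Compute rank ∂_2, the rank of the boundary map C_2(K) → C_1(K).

n_0=9 n_1=23 n_2=19 n_3=9  [Q]
∂1: piv[dh,dn,dr,dt,du,dy,hv,hz] rk=8  ker:hr,ht,hy,nt,nz,rt,ru,rv,ry,rz,tv,ty,tz,vy,yz
∂2: piv[dhr,dht,dhy,drt,dry,dty,hrv,hrz,htv,htz,hyz] rk=11  ker:hrt,hry,hty,rtv,rty,rtz,ryz,tyz
∂3: piv[dhrt,dhty,drty,hrtv,hrty,hrtz,hryz,htyz] rk=8  ker:rtyz
rk∂_2=11

rank∂_2=11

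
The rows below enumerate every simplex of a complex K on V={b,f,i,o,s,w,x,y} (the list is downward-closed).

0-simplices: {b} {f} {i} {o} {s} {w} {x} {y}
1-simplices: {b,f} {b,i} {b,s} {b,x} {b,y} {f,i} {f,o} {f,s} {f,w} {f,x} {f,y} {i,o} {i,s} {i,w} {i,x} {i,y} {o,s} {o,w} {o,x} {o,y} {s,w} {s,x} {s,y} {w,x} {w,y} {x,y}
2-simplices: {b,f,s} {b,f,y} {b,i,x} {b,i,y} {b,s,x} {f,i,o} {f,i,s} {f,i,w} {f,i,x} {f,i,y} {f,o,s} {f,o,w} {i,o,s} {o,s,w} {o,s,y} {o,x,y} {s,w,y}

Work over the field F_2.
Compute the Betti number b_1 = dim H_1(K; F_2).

n_0=8 n_1=26 n_2=17  [Z2]
∂1: piv[bf,bi,bs,bx,by,fo,fw] rk=7  ker:fi,fs,fx,fy,io,is,iw,ix,iy,os,ow,ox,oy,sw,sx,sy,wx,wy,xy
∂2: piv[bfs,bfy,bix,biy,bsx,fio,fis,fiw,fix,fiy,fos,fow,osw,osy,oxy,swy] rk=16  ker:ios
b_1=(26−7)−16=3

b_1=3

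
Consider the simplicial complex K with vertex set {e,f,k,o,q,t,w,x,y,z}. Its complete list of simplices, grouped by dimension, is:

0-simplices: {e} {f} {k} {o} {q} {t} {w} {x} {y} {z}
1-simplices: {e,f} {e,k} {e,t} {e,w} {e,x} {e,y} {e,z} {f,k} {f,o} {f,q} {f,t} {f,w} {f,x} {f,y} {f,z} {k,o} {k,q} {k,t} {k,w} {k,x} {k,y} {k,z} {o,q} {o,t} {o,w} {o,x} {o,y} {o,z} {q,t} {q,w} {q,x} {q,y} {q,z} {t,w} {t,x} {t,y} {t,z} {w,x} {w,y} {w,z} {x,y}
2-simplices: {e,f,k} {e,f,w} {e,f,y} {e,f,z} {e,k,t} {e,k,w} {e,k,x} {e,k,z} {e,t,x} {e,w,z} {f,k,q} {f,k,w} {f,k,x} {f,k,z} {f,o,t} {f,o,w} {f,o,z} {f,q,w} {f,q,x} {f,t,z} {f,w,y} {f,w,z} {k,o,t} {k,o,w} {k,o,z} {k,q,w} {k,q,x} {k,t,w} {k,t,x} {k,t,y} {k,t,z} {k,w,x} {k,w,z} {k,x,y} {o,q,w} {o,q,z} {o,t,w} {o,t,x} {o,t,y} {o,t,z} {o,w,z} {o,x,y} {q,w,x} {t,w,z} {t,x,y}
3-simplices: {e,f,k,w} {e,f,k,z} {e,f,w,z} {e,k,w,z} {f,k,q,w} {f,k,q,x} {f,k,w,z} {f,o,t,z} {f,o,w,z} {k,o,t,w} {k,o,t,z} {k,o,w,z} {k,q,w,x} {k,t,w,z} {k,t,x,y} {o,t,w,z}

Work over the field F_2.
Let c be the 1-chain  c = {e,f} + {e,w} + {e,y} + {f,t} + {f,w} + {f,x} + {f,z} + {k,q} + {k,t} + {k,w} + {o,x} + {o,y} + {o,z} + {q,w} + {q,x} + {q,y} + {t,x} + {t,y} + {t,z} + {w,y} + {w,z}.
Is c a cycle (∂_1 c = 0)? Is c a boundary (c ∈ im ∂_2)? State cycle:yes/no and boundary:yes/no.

n_0=10 n_1=41 n_2=45 n_3=16  [Z2]
∂1: piv[ef,ek,et,ew,ex,ey,ez,fo,fq] rk=9  ker:fk,ft,fw,fx,fy,fz,ko,kq,kt,kw,kx,ky,kz,oq,ot,ow,ox,oy,oz,qt,qw,qx,qy,qz,tw,tx,ty,tz,wx,wy,wz,xy
∂2: piv[efk,efw,efy,efz,ekt,ekw,ekx,ekz,etx,ewz,fkq,fkx,fot,fow,foz,fqw,fqx,ftz,fwy,kot,kow,ktw,kty,kwx,kxy,oqw,oqz,otx,oty] rk=29  ker:fkw,fkz,fwz,koz,kqw,kqx,ktx,ktz,kwz,otw,otz,owz,oxy,qwx,twz,txy
∂3: piv[efkw,efkz,efwz,ekwz,fkqw,fkqx,fotz,fowz,kotw,kotz,kowz,kqwx,ktwz,ktxy] rk=14  ker:fkwz,otwz
∂1c = {e} + {f} + {k} + {o} + {t} + {y}

cycle:no boundary:no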